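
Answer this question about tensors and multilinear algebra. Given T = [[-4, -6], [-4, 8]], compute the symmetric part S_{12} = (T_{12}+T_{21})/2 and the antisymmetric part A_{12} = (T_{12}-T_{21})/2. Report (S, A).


T_{12} = -6
T_{21} = -4
S_{12} = (-6 + -4)/2 = -10/2 = -5
A_{12} = (-6 - -4)/2 = -2/2 = -1
Check: S + A = -5 + -1 = -6 = T_{12}.

(-5, -1)


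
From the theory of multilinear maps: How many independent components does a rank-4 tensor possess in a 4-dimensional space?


The number of components of a rank-r tensor in d dimensions is d^r.
Here d = 4 and r = 4.
4^4 = 256

256


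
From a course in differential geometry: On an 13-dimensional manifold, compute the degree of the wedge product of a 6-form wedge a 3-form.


The degree of a wedge product is the sum of the degrees of the individual forms.
Degrees: 6, 3
Total degree = 6 + 3 = 9

9


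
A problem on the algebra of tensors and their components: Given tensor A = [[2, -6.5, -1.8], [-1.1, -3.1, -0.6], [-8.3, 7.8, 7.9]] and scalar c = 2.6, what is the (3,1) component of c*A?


Scalar multiplication: (cA)_{ij} = c * A_{ij}.
c = 2.6
A_{31} = -8.3
(cA)_{31} = 2.6 * -8.3 = -21.58

-21.58


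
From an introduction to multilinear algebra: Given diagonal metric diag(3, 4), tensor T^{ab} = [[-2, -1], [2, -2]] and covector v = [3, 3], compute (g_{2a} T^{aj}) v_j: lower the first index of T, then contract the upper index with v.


Step 1: lower the first index. For a diagonal metric, g_{ia} T^{aj} = g_{ii} T^{ij} (no sum on i).
g_{22} = 4
S_2{}^1 = 4 * T^{21} = 4 * 2 = 8
S_2{}^2 = 4 * T^{22} = 4 * -2 = -8
Step 2: contract S_2{}^j with v_j.
S_2{}^1 * v_1 = 8 * 3 = 24
S_2{}^2 * v_2 = -8 * 3 = -24
Result = 24 + -24 = 0

0


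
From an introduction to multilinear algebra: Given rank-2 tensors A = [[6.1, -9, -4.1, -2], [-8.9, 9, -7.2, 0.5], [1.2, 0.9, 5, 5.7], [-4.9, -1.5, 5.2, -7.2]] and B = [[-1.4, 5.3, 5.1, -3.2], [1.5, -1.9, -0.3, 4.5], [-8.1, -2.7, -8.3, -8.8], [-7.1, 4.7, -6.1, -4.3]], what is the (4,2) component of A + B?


Tensor addition is component-wise: (A + B)_{ij} = A_{ij} + B_{ij}.
A_{42} = -1.5
B_{42} = 4.7
(A + B)_{42} = -1.5 + 4.7 = 3.2

3.2


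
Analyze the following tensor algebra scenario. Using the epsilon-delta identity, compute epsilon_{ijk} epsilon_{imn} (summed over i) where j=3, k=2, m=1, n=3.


Using the identity: epsilon_{ijk} epsilon_{imn} = delta_{jm} delta_{kn} - delta_{jn} delta_{km}.
delta_{31} = 0
delta_{23} = 0
delta_{33} = 1
delta_{21} = 0
Result = 0 * 0 - 1 * 0 = 0 - 0 = 0

0


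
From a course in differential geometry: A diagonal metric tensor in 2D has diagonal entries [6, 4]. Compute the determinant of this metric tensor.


For a diagonal metric, the determinant is the product of diagonal entries.
Diagonal entries: 6, 4
det(g) = 6 * 4 = 24

24


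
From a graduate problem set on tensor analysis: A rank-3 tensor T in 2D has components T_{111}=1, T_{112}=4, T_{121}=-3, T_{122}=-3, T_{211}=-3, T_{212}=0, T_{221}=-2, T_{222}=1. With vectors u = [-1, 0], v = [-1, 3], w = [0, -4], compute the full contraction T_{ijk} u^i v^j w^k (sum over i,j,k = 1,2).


S = sum over i,j,k of T_{ijk} u_i v_j w_k. Expanding all 8 terms:
T_{111}*u_1*v_1*w_1 = 1*-1*-1*0 = 0  (running total: 0)
T_{112}*u_1*v_1*w_2 = 4*-1*-1*-4 = -16  (running total: -16)
T_{121}*u_1*v_2*w_1 = -3*-1*3*0 = 0  (running total: -16)
T_{122}*u_1*v_2*w_2 = -3*-1*3*-4 = -36  (running total: -52)
T_{211}*u_2*v_1*w_1 = -3*0*-1*0 = 0  (running total: -52)
T_{212}*u_2*v_1*w_2 = 0*0*-1*-4 = 0  (running total: -52)
T_{221}*u_2*v_2*w_1 = -2*0*3*0 = 0  (running total: -52)
T_{222}*u_2*v_2*w_2 = 1*0*3*-4 = 0  (running total: -52)
S = -52

-52


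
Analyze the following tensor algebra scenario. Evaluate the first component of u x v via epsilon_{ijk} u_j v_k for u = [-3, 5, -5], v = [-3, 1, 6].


(u x v)_1 = sum_{j,k} epsilon_{1jk} u_j v_k. Only permutations of (1,2,3) contribute; the two non-zero terms are:
eps_{123} u_2 v_3 = 1 * 5 * 6 = 30
eps_{132} u_3 v_2 = -1 * -5 * 1 = 5
(u x v)_1 = 35

35


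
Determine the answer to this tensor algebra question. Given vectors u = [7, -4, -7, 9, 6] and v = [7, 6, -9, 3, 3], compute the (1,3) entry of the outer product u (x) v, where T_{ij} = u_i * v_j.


The outer product entry T_{ij} = u_i * v_j.
We need i=1, j=3.
u_1 = 7, v_3 = -9
T_{1,3} = 7 * -9 = -63

-63


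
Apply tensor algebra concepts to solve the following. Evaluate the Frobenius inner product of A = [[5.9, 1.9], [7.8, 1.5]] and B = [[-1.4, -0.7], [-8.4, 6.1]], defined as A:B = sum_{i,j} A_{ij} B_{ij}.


A:B = sum over all i,j of A_{ij} * B_{ij}.
Row 1: 5.9*-1.4=-8.26, 1.9*-0.7=-1.33 => row sum = -9.59
Row 2: 7.8*-8.4=-65.52, 1.5*6.1=9.15 => row sum = -56.37
Total = -9.59 + -56.37 = -65.96

-65.96


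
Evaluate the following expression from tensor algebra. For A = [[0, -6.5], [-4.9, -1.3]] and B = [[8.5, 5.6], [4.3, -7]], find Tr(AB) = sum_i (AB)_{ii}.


Tr(AB) = sum_i (AB)_{ii} where (AB)_{ii} = sum_k A_{ik} B_{ki}.
(AB)_{11} = 0*8.5 + -6.5*4.3 = -27.95
(AB)_{22} = -4.9*5.6 + -1.3*-7 = -18.34
Tr(AB) = -27.95 + -18.34 = -46.29

-46.29


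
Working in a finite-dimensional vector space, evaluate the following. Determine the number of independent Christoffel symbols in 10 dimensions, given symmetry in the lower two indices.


Christoffel symbols Gamma^k_{ij} are symmetric in i,j, so there are d * d(d+1)/2 independent symbols.
d = 10
d(d+1)/2 = 10 * 11 / 2 = 55
Total = 10 * 55 = 550

550


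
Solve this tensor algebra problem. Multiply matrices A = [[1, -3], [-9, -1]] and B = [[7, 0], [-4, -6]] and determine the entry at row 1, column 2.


(AB)_{ij} = sum_k A_{ik} B_{kj}.
For i=1, j=2:
A_{11} * B_{12} = 1 * 0 = 0
A_{12} * B_{22} = -3 * -6 = 18
Sum = 0 + 18 = 18

18


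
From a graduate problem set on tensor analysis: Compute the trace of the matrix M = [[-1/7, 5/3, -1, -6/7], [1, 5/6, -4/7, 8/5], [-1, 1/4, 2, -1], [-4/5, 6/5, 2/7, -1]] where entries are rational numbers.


The trace is the sum of diagonal entries.
Diagonal: M[1,1] = -1/7, M[2,2] = 5/6, M[3,3] = 2, M[4,4] = -1
Tr(M) = -1/7 + 5/6 + 2 + -1
Computing step by step:
After adding M[1,1]: -1/7
After adding M[2,2]: 29/42
After adding M[3,3]: 113/42
After adding M[4,4]: 71/42
Tr(M) = 71/42

71/42


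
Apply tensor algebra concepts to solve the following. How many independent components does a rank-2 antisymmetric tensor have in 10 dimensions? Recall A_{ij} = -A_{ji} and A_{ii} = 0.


An antisymmetric rank-2 tensor satisfies A_{ij} = -A_{ji}, so diagonal entries are zero.
The independent components are the upper-triangular entries: C(n, 2) = n(n-1)/2.
n = 10
C(10, 2) = 10 * 9 / 2 = 90 / 2 = 45

45


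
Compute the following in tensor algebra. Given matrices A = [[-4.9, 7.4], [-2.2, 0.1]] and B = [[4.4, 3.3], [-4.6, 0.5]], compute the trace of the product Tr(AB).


Tr(AB) = sum_i (AB)_{ii} where (AB)_{ii} = sum_k A_{ik} B_{ki}.
(AB)_{11} = -4.9*4.4 + 7.4*-4.6 = -55.6
(AB)_{22} = -2.2*3.3 + 0.1*0.5 = -7.21
Tr(AB) = -55.6 + -7.21 = -62.81

-62.81


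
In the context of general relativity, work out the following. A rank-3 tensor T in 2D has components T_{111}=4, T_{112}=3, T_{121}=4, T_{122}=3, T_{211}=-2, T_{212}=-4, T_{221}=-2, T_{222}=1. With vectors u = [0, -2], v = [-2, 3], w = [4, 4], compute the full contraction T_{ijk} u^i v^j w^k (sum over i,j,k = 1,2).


S = sum over i,j,k of T_{ijk} u_i v_j w_k. Expanding all 8 terms:
T_{111}*u_1*v_1*w_1 = 4*0*-2*4 = 0  (running total: 0)
T_{112}*u_1*v_1*w_2 = 3*0*-2*4 = 0  (running total: 0)
T_{121}*u_1*v_2*w_1 = 4*0*3*4 = 0  (running total: 0)
T_{122}*u_1*v_2*w_2 = 3*0*3*4 = 0  (running total: 0)
T_{211}*u_2*v_1*w_1 = -2*-2*-2*4 = -32  (running total: -32)
T_{212}*u_2*v_1*w_2 = -4*-2*-2*4 = -64  (running total: -96)
T_{221}*u_2*v_2*w_1 = -2*-2*3*4 = 48  (running total: -48)
T_{222}*u_2*v_2*w_2 = 1*-2*3*4 = -24  (running total: -72)
S = -72

-72


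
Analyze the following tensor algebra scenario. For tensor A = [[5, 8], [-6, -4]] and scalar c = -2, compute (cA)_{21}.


Scalar multiplication: (cA)_{ij} = c * A_{ij}.
c = -2
A_{21} = -6
(cA)_{21} = -2 * -6 = 12

12


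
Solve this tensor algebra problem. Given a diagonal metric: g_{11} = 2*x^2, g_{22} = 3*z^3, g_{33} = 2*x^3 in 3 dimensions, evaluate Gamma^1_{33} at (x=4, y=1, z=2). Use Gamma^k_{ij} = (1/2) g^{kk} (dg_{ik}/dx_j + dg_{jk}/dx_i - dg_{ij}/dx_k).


For a diagonal metric, Gamma^k_{ij} = (1/2) g^{kk} (dg_{ik}/dx_j + dg_{jk}/dx_i - dg_{ij}/dx_k).
The metric is diagonal, so g_{ab} = 0 for a != b.
At the given point: g_{11} = 32, g_{22} = 24, g_{33} = 128
g^{11} = 1/32
dg_{31}/dx_3 = 0 (off-diagonal)
dg_{31}/dx_3 = 0 (off-diagonal)
dg_{33}/dx_1 = dg_{33}/dx_1 = 96
Numerator = 0 + 0 - 96 = -96
Gamma^1_{33} = -96 / (2 * 32) = -3/2

-3/2


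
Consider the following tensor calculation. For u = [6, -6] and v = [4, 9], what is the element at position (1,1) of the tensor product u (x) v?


The outer product entry T_{ij} = u_i * v_j.
We need i=1, j=1.
u_1 = 6, v_1 = 4
T_{1,1} = 6 * 4 = 24

24


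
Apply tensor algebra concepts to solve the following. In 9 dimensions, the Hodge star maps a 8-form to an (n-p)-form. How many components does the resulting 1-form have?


The Hodge dual of a p-form on an n-dimensional manifold is an (n-p)-form.
n = 9, p = 8, so dual degree = 9 - 8 = 1
The number of components is C(n, n-p) = C(9, 1) = 9

9


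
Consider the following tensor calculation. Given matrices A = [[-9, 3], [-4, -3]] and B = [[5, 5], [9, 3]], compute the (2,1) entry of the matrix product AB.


(AB)_{ij} = sum_k A_{ik} B_{kj}.
For i=2, j=1:
A_{21} * B_{11} = -4 * 5 = -20
A_{22} * B_{21} = -3 * 9 = -27
Sum = -20 + -27 = -47

-47


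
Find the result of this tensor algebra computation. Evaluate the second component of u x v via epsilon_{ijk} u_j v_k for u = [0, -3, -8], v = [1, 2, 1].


(u x v)_2 = sum_{j,k} epsilon_{2jk} u_j v_k. Only permutations of (1,2,3) contribute; the two non-zero terms are:
eps_{213} u_1 v_3 = -1 * 0 * 1 = 0
eps_{231} u_3 v_1 = 1 * -8 * 1 = -8
(u x v)_2 = -8

-8


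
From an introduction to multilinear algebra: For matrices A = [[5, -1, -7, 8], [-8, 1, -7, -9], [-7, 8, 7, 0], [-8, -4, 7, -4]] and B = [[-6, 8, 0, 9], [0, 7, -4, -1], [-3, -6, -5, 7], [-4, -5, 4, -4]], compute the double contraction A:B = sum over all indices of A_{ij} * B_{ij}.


A:B = sum over all i,j of A_{ij} * B_{ij}.
Row 1: 5*-6=-30, -1*8=-8, -7*0=0, 8*9=72 => row sum = 34
Row 2: -8*0=0, 1*7=7, -7*-4=28, -9*-1=9 => row sum = 44
Row 3: -7*-3=21, 8*-6=-48, 7*-5=-35, 0*7=0 => row sum = -62
Row 4: -8*-4=32, -4*-5=20, 7*4=28, -4*-4=16 => row sum = 96
Total = 34 + 44 + -62 + 96 = 112

112


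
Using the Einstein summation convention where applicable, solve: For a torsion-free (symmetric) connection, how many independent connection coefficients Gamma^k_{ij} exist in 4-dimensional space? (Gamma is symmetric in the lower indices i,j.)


Christoffel symbols Gamma^k_{ij} are symmetric in i,j, so there are d * d(d+1)/2 independent symbols.
d = 4
d(d+1)/2 = 4 * 5 / 2 = 10
Total = 4 * 10 = 40

40


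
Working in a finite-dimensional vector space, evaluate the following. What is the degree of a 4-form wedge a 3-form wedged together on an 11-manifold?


The degree of a wedge product is the sum of the degrees of the individual forms.
Degrees: 4, 3
Total degree = 4 + 3 = 7

7


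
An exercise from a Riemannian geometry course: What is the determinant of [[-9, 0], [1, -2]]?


For a 2x2 matrix [[a, b], [c, d]], det = a*d - b*c.
a = -9, b = 0, c = 1, d = -2
a*d = -9 * -2 = 18
b*c = 0 * 1 = 0
det = 18 - 0 = 18

18


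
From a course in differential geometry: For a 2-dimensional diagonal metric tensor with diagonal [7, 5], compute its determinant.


For a diagonal metric, the determinant is the product of diagonal entries.
Diagonal entries: 7, 5
det(g) = 7 * 5 = 35

35


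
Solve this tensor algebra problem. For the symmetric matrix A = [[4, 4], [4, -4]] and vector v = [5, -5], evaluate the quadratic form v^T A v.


First compute Av:
(Av)_1 = 4*5 + 4*-5 = 0
(Av)_2 = 4*5 + -4*-5 = 40
Av = [0, 40]
Then v^T (Av) = 5*0 + -5*40
= 0 + -200 = -200

-200


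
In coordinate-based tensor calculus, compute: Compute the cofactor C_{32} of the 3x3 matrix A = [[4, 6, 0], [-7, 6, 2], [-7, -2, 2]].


To find cofactor C_{32}, delete row 3 and column 2.
The resulting 2x2 submatrix is: [[4, 0], [-7, 2]]
Minor M_{32} = 4*2 - 0*-7
  = 8 - 0 = 8
Sign = (-1)^(3+2) = (-1)^5 = -1
Cofactor C_{32} = -1 * 8 = -8

-8


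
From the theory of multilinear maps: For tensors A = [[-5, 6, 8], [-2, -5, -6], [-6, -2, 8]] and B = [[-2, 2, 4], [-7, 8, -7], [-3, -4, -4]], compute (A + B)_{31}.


Tensor addition is component-wise: (A + B)_{ij} = A_{ij} + B_{ij}.
A_{31} = -6
B_{31} = -3
(A + B)_{31} = -6 + -3 = -9

-9


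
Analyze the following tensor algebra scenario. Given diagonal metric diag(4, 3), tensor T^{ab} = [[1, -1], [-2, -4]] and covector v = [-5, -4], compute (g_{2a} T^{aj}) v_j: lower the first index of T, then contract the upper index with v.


Step 1: lower the first index. For a diagonal metric, g_{ia} T^{aj} = g_{ii} T^{ij} (no sum on i).
g_{22} = 3
S_2{}^1 = 3 * T^{21} = 3 * -2 = -6
S_2{}^2 = 3 * T^{22} = 3 * -4 = -12
Step 2: contract S_2{}^j with v_j.
S_2{}^1 * v_1 = -6 * -5 = 30
S_2{}^2 * v_2 = -12 * -4 = 48
Result = 30 + 48 = 78

78


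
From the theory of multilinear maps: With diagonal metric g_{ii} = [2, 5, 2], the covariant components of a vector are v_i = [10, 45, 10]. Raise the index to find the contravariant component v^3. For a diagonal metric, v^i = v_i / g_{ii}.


To raise an index with a diagonal metric: v^i = v_i / g_{ii}.
For index 3: v_3 = 10, g_{33} = 2
v^3 = 10 / 2 = 5

5


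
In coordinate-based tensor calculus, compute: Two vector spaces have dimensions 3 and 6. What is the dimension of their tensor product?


The dimension of a tensor product is the product of dimensions.
dim(V) = 3, dim(W) = 6
dim(V (x) W) = 3 * 6 = 18

18


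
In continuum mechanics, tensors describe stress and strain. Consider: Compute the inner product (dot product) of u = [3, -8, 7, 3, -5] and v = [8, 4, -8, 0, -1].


The inner product u . v = sum of u_i * v_i.
Term-by-term: 3 * 8, -8 * 4, 7 * -8, 3 * 0, -5 * -1
Products: 24, -32, -56, 0, 5
Sum = 24 + -32 + -56 + 0 + 5 = -59

-59


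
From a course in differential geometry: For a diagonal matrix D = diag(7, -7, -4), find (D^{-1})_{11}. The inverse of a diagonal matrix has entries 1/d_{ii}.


For a diagonal matrix, the inverse has entries (D^{-1})_{ii} = 1/d_{ii}.
The diagonal entries are: d_{11} = 7, d_{22} = -7, d_{33} = -4
We need (D^{-1})_{11} = 1/d_{11} = 1/7 = 1/7

1/7


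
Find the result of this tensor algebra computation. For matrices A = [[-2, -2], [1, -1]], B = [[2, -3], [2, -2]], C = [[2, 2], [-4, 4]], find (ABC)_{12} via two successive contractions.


(ABC)_{12} = sum_m (AB)_{1m} C_{m2}. First compute row 1 of AB.
(AB)_{11} = -2*2 + -2*2 = -8
(AB)_{12} = -2*-3 + -2*-2 = 10
Now contract with column 2 of C:
(AB)_{11} * C_{12} = -8 * 2 = -16
(AB)_{12} * C_{22} = 10 * 4 = 40
(ABC)_{12} = -16 + 40 = 24

24


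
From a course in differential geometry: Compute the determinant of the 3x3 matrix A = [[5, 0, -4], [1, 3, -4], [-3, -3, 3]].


Expanding along the first row, det(A) = a11*M_11 - a12*M_12 + a13*M_13, where M_1j is the (1,j) minor.
Minor M_11 = 3*3 - -4*-3 = -3
Minor M_12 = 1*3 - -4*-3 = -9
Minor M_13 = 1*-3 - 3*-3 = 6
det = 5*(-3) - 0*(-9) + -4*(6)
    = -15 - 0 + -24
    = -39

-39


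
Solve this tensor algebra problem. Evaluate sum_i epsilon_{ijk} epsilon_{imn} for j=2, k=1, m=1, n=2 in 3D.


Using the identity: epsilon_{ijk} epsilon_{imn} = delta_{jm} delta_{kn} - delta_{jn} delta_{km}.
delta_{21} = 0
delta_{12} = 0
delta_{22} = 1
delta_{11} = 1
Result = 0 * 0 - 1 * 1 = 0 - 1 = -1

-1


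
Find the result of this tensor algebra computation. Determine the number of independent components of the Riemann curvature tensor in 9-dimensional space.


The Riemann tensor in d dimensions has d^2(d^2 - 1)/12 independent components.
d = 9, so d^2 = 81
d^2 - 1 = 80
d^2(d^2 - 1) = 81 * 80 = 6480
Divide by 12: 6480 / 12 = 540

540


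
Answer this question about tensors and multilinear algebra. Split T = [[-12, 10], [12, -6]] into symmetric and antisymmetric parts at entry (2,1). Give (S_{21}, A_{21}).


T_{21} = 12
T_{12} = 10
S_{21} = (12 + 10)/2 = 22/2 = 11
A_{21} = (12 - 10)/2 = 2/2 = 1
Check: S + A = 11 + 1 = 12 = T_{21}.

(11, 1)


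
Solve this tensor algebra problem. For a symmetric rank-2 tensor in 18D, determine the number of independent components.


A symmetric rank-2 tensor in d dimensions has d(d+1)/2 independent components.
d = 18
d(d+1)/2 = 18 * 19 / 2 = 342 / 2 = 171

171


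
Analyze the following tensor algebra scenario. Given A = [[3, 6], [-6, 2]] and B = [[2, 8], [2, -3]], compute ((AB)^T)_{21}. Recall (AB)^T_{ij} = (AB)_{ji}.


(AB)^T_{ij} = (AB)_{ji} = sum_k A_{jk} B_{ki}.
For i=2, j=1 we need (AB)_{12}:
A_{11} * B_{12} = 3 * 8 = 24
A_{12} * B_{22} = 6 * -3 = -18
Sum = 24 + -18 = 6

6


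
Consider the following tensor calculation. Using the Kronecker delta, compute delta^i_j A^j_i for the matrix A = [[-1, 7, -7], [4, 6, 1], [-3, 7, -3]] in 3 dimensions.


The contraction (trace) of a rank-2 tensor is the sum of its diagonal elements.
Diagonal entries: A[1,1] = -1, A[2,2] = 6, A[3,3] = -3
Tr(A) = -1 + 6 + -3 = 2

2


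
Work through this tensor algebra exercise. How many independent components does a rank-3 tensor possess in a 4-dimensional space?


The number of components of a rank-r tensor in d dimensions is d^r.
Here d = 4 and r = 3.
4^3 = 64

64


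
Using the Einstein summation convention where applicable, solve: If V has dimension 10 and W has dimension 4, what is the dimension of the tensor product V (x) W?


The dimension of a tensor product is the product of dimensions.
dim(V) = 10, dim(W) = 4
dim(V (x) W) = 10 * 4 = 40

40


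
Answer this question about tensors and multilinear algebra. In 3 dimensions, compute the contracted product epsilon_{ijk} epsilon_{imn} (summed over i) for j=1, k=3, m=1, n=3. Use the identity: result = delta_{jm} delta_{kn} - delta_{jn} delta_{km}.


Using the identity: epsilon_{ijk} epsilon_{imn} = delta_{jm} delta_{kn} - delta_{jn} delta_{km}.
delta_{11} = 1
delta_{33} = 1
delta_{13} = 0
delta_{31} = 0
Result = 1 * 1 - 0 * 0 = 1 - 0 = 1

1


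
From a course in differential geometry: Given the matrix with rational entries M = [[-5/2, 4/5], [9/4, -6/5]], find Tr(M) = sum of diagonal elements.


The trace is the sum of diagonal entries.
Diagonal: M[1,1] = -5/2, M[2,2] = -6/5
Tr(M) = -5/2 + -6/5
Computing step by step:
After adding M[1,1]: -5/2
After adding M[2,2]: -37/10
Tr(M) = -37/10

-37/10


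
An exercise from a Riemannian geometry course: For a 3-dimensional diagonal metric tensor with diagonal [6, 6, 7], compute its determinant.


For a diagonal metric, the determinant is the product of diagonal entries.
Diagonal entries: 6, 6, 7
det(g) = 6 * 6 * 7 = 252

252


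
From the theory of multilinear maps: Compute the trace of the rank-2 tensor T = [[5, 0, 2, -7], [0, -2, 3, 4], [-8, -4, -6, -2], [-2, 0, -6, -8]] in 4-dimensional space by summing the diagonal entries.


The contraction (trace) of a rank-2 tensor is the sum of its diagonal elements.
Diagonal entries: A[1,1] = 5, A[2,2] = -2, A[3,3] = -6, A[4,4] = -8
Tr(A) = 5 + -2 + -6 + -8 = -11

-11


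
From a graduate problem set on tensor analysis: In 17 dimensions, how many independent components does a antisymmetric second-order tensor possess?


A antisymmetric rank-2 tensor in d dimensions has d(d-1)/2 independent components.
d = 17
d(d-1)/2 = 17 * 16 / 2 = 272 / 2 = 136

136


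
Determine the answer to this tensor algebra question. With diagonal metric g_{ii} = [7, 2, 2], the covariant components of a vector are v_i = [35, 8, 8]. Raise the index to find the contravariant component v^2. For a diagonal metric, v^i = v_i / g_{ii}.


To raise an index with a diagonal metric: v^i = v_i / g_{ii}.
For index 2: v_2 = 8, g_{22} = 2
v^2 = 8 / 2 = 4

4


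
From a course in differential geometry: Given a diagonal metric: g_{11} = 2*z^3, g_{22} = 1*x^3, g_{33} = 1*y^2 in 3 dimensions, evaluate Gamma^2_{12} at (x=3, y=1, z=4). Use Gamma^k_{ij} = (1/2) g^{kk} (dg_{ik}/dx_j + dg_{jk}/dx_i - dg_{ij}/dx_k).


For a diagonal metric, Gamma^k_{ij} = (1/2) g^{kk} (dg_{ik}/dx_j + dg_{jk}/dx_i - dg_{ij}/dx_k).
The metric is diagonal, so g_{ab} = 0 for a != b.
At the given point: g_{11} = 128, g_{22} = 27, g_{33} = 1
g^{22} = 1/27
dg_{12}/dx_2 = 0 (off-diagonal)
dg_{22}/dx_1 = dg_{22}/dx_1 = 27
dg_{12}/dx_2 = 0 (off-diagonal)
Numerator = 0 + 27 - 0 = 27
Gamma^2_{12} = 27 / (2 * 27) = 1/2

1/2


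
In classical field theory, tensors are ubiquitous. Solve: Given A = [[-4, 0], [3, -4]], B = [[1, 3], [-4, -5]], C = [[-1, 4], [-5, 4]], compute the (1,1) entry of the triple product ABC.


(ABC)_{11} = sum_m (AB)_{1m} C_{m1}. First compute row 1 of AB.
(AB)_{11} = -4*1 + 0*-4 = -4
(AB)_{12} = -4*3 + 0*-5 = -12
Now contract with column 1 of C:
(AB)_{11} * C_{11} = -4 * -1 = 4
(AB)_{12} * C_{21} = -12 * -5 = 60
(ABC)_{11} = 4 + 60 = 64

64


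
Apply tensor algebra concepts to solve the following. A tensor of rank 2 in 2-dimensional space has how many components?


The number of components of a rank-r tensor in d dimensions is d^r.
Here d = 2 and r = 2.
2^2 = 4

4


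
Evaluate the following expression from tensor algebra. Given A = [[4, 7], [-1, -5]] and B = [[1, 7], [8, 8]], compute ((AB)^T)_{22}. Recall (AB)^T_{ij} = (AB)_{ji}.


(AB)^T_{ij} = (AB)_{ji} = sum_k A_{jk} B_{ki}.
For i=2, j=2 we need (AB)_{22}:
A_{21} * B_{12} = -1 * 7 = -7
A_{22} * B_{22} = -5 * 8 = -40
Sum = -7 + -40 = -47

-47


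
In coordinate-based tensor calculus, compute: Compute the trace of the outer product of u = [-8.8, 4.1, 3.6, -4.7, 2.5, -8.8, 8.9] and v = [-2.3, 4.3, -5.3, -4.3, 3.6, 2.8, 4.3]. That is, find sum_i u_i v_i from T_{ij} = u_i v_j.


The outer product gives T_{ij} = u_i v_j.
The trace (contraction) is Tr(T) = sum_i T_{ii} = sum_i u_i v_i.
Diagonal entries:
T_{11} = u_1 * v_1 = -8.8 * -2.3 = 20.24
T_{22} = u_2 * v_2 = 4.1 * 4.3 = 17.63
T_{33} = u_3 * v_3 = 3.6 * -5.3 = -19.08
T_{44} = u_4 * v_4 = -4.7 * -4.3 = 20.21
T_{55} = u_5 * v_5 = 2.5 * 3.6 = 9
T_{66} = u_6 * v_6 = -8.8 * 2.8 = -24.64
T_{77} = u_7 * v_7 = 8.9 * 4.3 = 38.27
Tr(T) = 20.24 + 17.63 + -19.08 + 20.21 + 9 + -24.64 + 38.27 = 61.63

61.63


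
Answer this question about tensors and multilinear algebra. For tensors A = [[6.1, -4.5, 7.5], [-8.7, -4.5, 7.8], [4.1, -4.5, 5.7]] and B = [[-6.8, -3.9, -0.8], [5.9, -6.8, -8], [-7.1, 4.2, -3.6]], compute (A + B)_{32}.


Tensor addition is component-wise: (A + B)_{ij} = A_{ij} + B_{ij}.
A_{32} = -4.5
B_{32} = 4.2
(A + B)_{32} = -4.5 + 4.2 = -0.3

-0.3


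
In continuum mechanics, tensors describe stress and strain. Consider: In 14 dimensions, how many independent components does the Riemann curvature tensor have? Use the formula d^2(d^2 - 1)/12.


The Riemann tensor in d dimensions has d^2(d^2 - 1)/12 independent components.
d = 14, so d^2 = 196
d^2 - 1 = 195
d^2(d^2 - 1) = 196 * 195 = 38220
Divide by 12: 38220 / 12 = 3185

3185


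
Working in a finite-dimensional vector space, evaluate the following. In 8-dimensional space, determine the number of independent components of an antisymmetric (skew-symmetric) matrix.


An antisymmetric rank-2 tensor satisfies A_{ij} = -A_{ji}, so diagonal entries are zero.
The independent components are the upper-triangular entries: C(n, 2) = n(n-1)/2.
n = 8
C(8, 2) = 8 * 7 / 2 = 56 / 2 = 28

28


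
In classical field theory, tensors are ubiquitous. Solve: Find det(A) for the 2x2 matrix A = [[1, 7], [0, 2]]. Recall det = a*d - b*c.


For a 2x2 matrix [[a, b], [c, d]], det = a*d - b*c.
a = 1, b = 7, c = 0, d = 2
a*d = 1 * 2 = 2
b*c = 7 * 0 = 0
det = 2 - 0 = 2

2


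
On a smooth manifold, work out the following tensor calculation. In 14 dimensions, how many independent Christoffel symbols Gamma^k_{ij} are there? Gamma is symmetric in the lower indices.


Christoffel symbols Gamma^k_{ij} are symmetric in i,j, so there are d * d(d+1)/2 independent symbols.
d = 14
d(d+1)/2 = 14 * 15 / 2 = 105
Total = 14 * 105 = 1470

1470


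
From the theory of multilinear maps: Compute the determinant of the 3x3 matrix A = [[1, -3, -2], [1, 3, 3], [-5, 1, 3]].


Expanding along the first row, det(A) = a11*M_11 - a12*M_12 + a13*M_13, where M_1j is the (1,j) minor.
Minor M_11 = 3*3 - 3*1 = 6
Minor M_12 = 1*3 - 3*-5 = 18
Minor M_13 = 1*1 - 3*-5 = 16
det = 1*(6) - -3*(18) + -2*(16)
    = 6 - -54 + -32
    = 28

28


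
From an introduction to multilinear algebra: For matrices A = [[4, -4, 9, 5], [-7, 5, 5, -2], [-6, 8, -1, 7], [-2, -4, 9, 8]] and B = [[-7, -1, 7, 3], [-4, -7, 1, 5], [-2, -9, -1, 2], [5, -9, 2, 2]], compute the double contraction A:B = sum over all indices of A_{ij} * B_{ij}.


A:B = sum over all i,j of A_{ij} * B_{ij}.
Row 1: 4*-7=-28, -4*-1=4, 9*7=63, 5*3=15 => row sum = 54
Row 2: -7*-4=28, 5*-7=-35, 5*1=5, -2*5=-10 => row sum = -12
Row 3: -6*-2=12, 8*-9=-72, -1*-1=1, 7*2=14 => row sum = -45
Row 4: -2*5=-10, -4*-9=36, 9*2=18, 8*2=16 => row sum = 60
Total = 54 + -12 + -45 + 60 = 57

57


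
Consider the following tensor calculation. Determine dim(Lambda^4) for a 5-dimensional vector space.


The dimension of the space of p-forms on an n-dimensional space is C(n, p).
n = 5, p = 4
C(5, 4) = 5! / (4! * 1!) = 5

5


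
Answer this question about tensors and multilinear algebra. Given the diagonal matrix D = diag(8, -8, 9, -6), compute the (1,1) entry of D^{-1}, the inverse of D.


For a diagonal matrix, the inverse has entries (D^{-1})_{ii} = 1/d_{ii}.
The diagonal entries are: d_{11} = 8, d_{22} = -8, d_{33} = 9, d_{44} = -6
We need (D^{-1})_{11} = 1/d_{11} = 1/8 = 1/8

1/8


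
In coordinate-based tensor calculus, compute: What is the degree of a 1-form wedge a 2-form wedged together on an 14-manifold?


The degree of a wedge product is the sum of the degrees of the individual forms.
Degrees: 1, 2
Total degree = 1 + 2 = 3

3


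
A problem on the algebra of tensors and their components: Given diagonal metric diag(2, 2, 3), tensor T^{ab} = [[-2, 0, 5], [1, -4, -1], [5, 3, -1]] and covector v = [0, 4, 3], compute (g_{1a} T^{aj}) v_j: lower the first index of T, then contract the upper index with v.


Step 1: lower the first index. For a diagonal metric, g_{ia} T^{aj} = g_{ii} T^{ij} (no sum on i).
g_{11} = 2
S_1{}^1 = 2 * T^{11} = 2 * -2 = -4
S_1{}^2 = 2 * T^{12} = 2 * 0 = 0
S_1{}^3 = 2 * T^{13} = 2 * 5 = 10
Step 2: contract S_1{}^j with v_j.
S_1{}^1 * v_1 = -4 * 0 = 0
S_1{}^2 * v_2 = 0 * 4 = 0
S_1{}^3 * v_3 = 10 * 3 = 30
Result = 0 + 0 + 30 = 30

30


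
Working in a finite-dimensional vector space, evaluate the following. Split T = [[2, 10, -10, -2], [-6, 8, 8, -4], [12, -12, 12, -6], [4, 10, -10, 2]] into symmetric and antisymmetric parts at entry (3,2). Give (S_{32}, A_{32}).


T_{32} = -12
T_{23} = 8
S_{32} = (-12 + 8)/2 = -4/2 = -2
A_{32} = (-12 - 8)/2 = -20/2 = -10
Check: S + A = -2 + -10 = -12 = T_{32}.

(-2, -10)


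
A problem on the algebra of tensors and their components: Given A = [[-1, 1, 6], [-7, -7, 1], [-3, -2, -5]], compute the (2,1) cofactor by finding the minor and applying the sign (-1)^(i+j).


To find cofactor C_{21}, delete row 2 and column 1.
The resulting 2x2 submatrix is: [[1, 6], [-2, -5]]
Minor M_{21} = 1*-5 - 6*-2
  = -5 - -12 = 7
Sign = (-1)^(2+1) = (-1)^3 = -1
Cofactor C_{21} = -1 * 7 = -7

-7


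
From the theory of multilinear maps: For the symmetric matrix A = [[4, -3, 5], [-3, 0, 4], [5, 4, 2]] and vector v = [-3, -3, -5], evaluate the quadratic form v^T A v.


First compute Av:
(Av)_1 = 4*-3 + -3*-3 + 5*-5 = -28
(Av)_2 = -3*-3 + 0*-3 + 4*-5 = -11
(Av)_3 = 5*-3 + 4*-3 + 2*-5 = -37
Av = [-28, -11, -37]
Then v^T (Av) = -3*-28 + -3*-11 + -5*-37
= 84 + 33 + 185 = 302

302


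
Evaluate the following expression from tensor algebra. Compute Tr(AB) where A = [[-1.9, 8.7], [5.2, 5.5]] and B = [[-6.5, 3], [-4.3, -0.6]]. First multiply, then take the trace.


Tr(AB) = sum_i (AB)_{ii} where (AB)_{ii} = sum_k A_{ik} B_{ki}.
(AB)_{11} = -1.9*-6.5 + 8.7*-4.3 = -25.06
(AB)_{22} = 5.2*3 + 5.5*-0.6 = 12.3
Tr(AB) = -25.06 + 12.3 = -12.76

-12.76


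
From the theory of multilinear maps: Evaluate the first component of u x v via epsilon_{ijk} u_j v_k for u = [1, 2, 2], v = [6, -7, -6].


(u x v)_1 = sum_{j,k} epsilon_{1jk} u_j v_k. Only permutations of (1,2,3) contribute; the two non-zero terms are:
eps_{123} u_2 v_3 = 1 * 2 * -6 = -12
eps_{132} u_3 v_2 = -1 * 2 * -7 = 14
(u x v)_1 = 2

2


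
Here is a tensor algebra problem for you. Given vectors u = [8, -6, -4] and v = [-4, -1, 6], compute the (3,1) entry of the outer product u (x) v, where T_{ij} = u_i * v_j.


The outer product entry T_{ij} = u_i * v_j.
We need i=3, j=1.
u_3 = -4, v_1 = -4
T_{3,1} = -4 * -4 = 16

16


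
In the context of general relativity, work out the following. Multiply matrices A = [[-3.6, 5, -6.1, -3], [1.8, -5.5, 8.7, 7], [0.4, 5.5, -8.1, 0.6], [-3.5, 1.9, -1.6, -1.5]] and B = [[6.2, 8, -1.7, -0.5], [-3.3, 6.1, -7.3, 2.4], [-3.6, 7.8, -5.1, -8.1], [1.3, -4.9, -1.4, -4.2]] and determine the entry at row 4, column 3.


(AB)_{ij} = sum_k A_{ik} B_{kj}.
For i=4, j=3:
A_{41} * B_{13} = -3.5 * -1.7 = 5.95
A_{42} * B_{23} = 1.9 * -7.3 = -13.87
A_{43} * B_{33} = -1.6 * -5.1 = 8.16
A_{44} * B_{43} = -1.5 * -1.4 = 2.1
Sum = 5.95 + -13.87 + 8.16 + 2.1 = 2.34

2.34


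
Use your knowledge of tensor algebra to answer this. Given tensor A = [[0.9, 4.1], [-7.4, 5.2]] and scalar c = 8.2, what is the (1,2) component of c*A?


Scalar multiplication: (cA)_{ij} = c * A_{ij}.
c = 8.2
A_{12} = 4.1
(cA)_{12} = 8.2 * 4.1 = 33.62

33.62


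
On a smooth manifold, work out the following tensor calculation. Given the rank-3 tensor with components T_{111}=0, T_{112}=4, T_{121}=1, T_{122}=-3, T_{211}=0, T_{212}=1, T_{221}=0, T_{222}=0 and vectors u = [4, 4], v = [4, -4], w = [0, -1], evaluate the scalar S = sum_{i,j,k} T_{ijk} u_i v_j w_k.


S = sum over i,j,k of T_{ijk} u_i v_j w_k. Expanding all 8 terms:
T_{111}*u_1*v_1*w_1 = 0*4*4*0 = 0  (running total: 0)
T_{112}*u_1*v_1*w_2 = 4*4*4*-1 = -64  (running total: -64)
T_{121}*u_1*v_2*w_1 = 1*4*-4*0 = 0  (running total: -64)
T_{122}*u_1*v_2*w_2 = -3*4*-4*-1 = -48  (running total: -112)
T_{211}*u_2*v_1*w_1 = 0*4*4*0 = 0  (running total: -112)
T_{212}*u_2*v_1*w_2 = 1*4*4*-1 = -16  (running total: -128)
T_{221}*u_2*v_2*w_1 = 0*4*-4*0 = 0  (running total: -128)
T_{222}*u_2*v_2*w_2 = 0*4*-4*-1 = 0  (running total: -128)
S = -128

-128


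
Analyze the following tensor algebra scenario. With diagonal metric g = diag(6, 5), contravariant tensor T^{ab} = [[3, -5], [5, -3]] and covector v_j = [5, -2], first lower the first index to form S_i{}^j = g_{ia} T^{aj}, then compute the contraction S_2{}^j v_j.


Step 1: lower the first index. For a diagonal metric, g_{ia} T^{aj} = g_{ii} T^{ij} (no sum on i).
g_{22} = 5
S_2{}^1 = 5 * T^{21} = 5 * 5 = 25
S_2{}^2 = 5 * T^{22} = 5 * -3 = -15
Step 2: contract S_2{}^j with v_j.
S_2{}^1 * v_1 = 25 * 5 = 125
S_2{}^2 * v_2 = -15 * -2 = 30
Result = 125 + 30 = 155

155


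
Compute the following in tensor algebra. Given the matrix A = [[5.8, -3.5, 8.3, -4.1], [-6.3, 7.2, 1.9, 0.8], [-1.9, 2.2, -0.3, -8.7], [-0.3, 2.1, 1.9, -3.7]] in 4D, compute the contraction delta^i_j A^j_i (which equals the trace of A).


The contraction (trace) of a rank-2 tensor is the sum of its diagonal elements.
Diagonal entries: A[1,1] = 5.8, A[2,2] = 7.2, A[3,3] = -0.3, A[4,4] = -3.7
Tr(A) = 5.8 + 7.2 + -0.3 + -3.7 = 9

9


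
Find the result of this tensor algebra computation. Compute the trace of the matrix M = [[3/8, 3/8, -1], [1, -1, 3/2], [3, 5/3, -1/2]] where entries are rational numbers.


The trace is the sum of diagonal entries.
Diagonal: M[1,1] = 3/8, M[2,2] = -1, M[3,3] = -1/2
Tr(M) = 3/8 + -1 + -1/2
Computing step by step:
After adding M[1,1]: 3/8
After adding M[2,2]: -5/8
After adding M[3,3]: -9/8
Tr(M) = -9/8

-9/8


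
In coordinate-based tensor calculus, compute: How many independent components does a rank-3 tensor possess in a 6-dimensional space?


The number of components of a rank-r tensor in d dimensions is d^r.
Here d = 6 and r = 3.
6^3 = 216

216


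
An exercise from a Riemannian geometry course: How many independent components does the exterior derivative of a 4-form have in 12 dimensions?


The exterior derivative of a p-form is a (p+1)-form.
Its number of independent components is C(n, p+1).
n = 12, p+1 = 5
C(12, 5) = 792

792


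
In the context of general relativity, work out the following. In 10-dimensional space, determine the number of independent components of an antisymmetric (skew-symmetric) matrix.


An antisymmetric rank-2 tensor satisfies A_{ij} = -A_{ji}, so diagonal entries are zero.
The independent components are the upper-triangular entries: C(n, 2) = n(n-1)/2.
n = 10
C(10, 2) = 10 * 9 / 2 = 90 / 2 = 45

45


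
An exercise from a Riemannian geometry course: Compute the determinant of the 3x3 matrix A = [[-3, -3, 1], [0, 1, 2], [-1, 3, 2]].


Expanding along the first row, det(A) = a11*M_11 - a12*M_12 + a13*M_13, where M_1j is the (1,j) minor.
Minor M_11 = 1*2 - 2*3 = -4
Minor M_12 = 0*2 - 2*-1 = 2
Minor M_13 = 0*3 - 1*-1 = 1
det = -3*(-4) - -3*(2) + 1*(1)
    = 12 - -6 + 1
    = 19

19


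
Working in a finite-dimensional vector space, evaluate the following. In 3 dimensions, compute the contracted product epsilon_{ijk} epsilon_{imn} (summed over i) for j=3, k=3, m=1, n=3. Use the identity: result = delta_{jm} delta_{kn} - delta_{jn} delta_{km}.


Using the identity: epsilon_{ijk} epsilon_{imn} = delta_{jm} delta_{kn} - delta_{jn} delta_{km}.
delta_{31} = 0
delta_{33} = 1
delta_{33} = 1
delta_{31} = 0
Result = 0 * 1 - 1 * 0 = 0 - 0 = 0

0


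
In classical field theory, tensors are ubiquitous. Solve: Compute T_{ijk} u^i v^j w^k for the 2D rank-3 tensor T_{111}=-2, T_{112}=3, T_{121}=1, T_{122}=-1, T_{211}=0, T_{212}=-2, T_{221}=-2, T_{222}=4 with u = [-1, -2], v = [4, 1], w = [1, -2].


S = sum over i,j,k of T_{ijk} u_i v_j w_k. Expanding all 8 terms:
T_{111}*u_1*v_1*w_1 = -2*-1*4*1 = 8  (running total: 8)
T_{112}*u_1*v_1*w_2 = 3*-1*4*-2 = 24  (running total: 32)
T_{121}*u_1*v_2*w_1 = 1*-1*1*1 = -1  (running total: 31)
T_{122}*u_1*v_2*w_2 = -1*-1*1*-2 = -2  (running total: 29)
T_{211}*u_2*v_1*w_1 = 0*-2*4*1 = 0  (running total: 29)
T_{212}*u_2*v_1*w_2 = -2*-2*4*-2 = -32  (running total: -3)
T_{221}*u_2*v_2*w_1 = -2*-2*1*1 = 4  (running total: 1)
T_{222}*u_2*v_2*w_2 = 4*-2*1*-2 = 16  (running total: 17)
S = 17

17


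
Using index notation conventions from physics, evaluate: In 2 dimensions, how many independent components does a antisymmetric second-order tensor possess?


A antisymmetric rank-2 tensor in d dimensions has d(d-1)/2 independent components.
d = 2
d(d-1)/2 = 2 * 1 / 2 = 2 / 2 = 1

1


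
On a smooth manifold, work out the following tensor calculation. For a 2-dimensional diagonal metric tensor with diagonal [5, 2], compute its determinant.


For a diagonal metric, the determinant is the product of diagonal entries.
Diagonal entries: 5, 2
det(g) = 5 * 2 = 10

10


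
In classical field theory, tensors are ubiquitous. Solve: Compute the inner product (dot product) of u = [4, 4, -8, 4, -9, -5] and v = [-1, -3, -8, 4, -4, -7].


The inner product u . v = sum of u_i * v_i.
Term-by-term: 4 * -1, 4 * -3, -8 * -8, 4 * 4, -9 * -4, -5 * -7
Products: -4, -12, 64, 16, 36, 35
Sum = -4 + -12 + 64 + 16 + 36 + 35 = 135

135


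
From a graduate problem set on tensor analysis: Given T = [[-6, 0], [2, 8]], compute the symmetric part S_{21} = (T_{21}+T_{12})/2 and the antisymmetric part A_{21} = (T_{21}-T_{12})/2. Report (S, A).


T_{21} = 2
T_{12} = 0
S_{21} = (2 + 0)/2 = 2/2 = 1
A_{21} = (2 - 0)/2 = 2/2 = 1
Check: S + A = 1 + 1 = 2 = T_{21}.

(1, 1)


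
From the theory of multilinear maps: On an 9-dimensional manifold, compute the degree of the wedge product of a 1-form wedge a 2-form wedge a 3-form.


The degree of a wedge product is the sum of the degrees of the individual forms.
Degrees: 1, 2, 3
Total degree = 1 + 2 + 3 = 6

6


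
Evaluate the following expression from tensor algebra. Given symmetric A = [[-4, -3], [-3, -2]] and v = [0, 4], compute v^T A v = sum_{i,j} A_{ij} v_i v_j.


First compute Av:
(Av)_1 = -4*0 + -3*4 = -12
(Av)_2 = -3*0 + -2*4 = -8
Av = [-12, -8]
Then v^T (Av) = 0*-12 + 4*-8
= 0 + -32 = -32

-32


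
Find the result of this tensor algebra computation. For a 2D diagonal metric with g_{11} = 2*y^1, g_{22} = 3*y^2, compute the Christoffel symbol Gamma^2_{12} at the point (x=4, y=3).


For a diagonal metric, Gamma^k_{ij} = (1/2) g^{kk} (dg_{ik}/dx_j + dg_{jk}/dx_i - dg_{ij}/dx_k).
The metric is diagonal, so g_{ab} = 0 for a != b.
At the given point: g_{11} = 6, g_{22} = 27
g^{22} = 1/27
dg_{12}/dx_2 = 0 (off-diagonal)
dg_{22}/dx_1 = dg_{22}/dx_1 = 0
dg_{12}/dx_2 = 0 (off-diagonal)
Numerator = 0 + 0 - 0 = 0
Gamma^2_{12} = 0 / (2 * 27) = 0

0


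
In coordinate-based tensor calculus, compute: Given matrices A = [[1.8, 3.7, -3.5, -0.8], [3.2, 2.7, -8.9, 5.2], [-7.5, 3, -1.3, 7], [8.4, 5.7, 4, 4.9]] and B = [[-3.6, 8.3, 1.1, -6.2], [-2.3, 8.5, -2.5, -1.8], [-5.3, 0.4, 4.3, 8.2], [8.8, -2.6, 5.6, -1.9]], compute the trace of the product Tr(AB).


Tr(AB) = sum_i (AB)_{ii} where (AB)_{ii} = sum_k A_{ik} B_{ki}.
(AB)_{11} = 1.8*-3.6 + 3.7*-2.3 + -3.5*-5.3 + -0.8*8.8 = -3.48
(AB)_{22} = 3.2*8.3 + 2.7*8.5 + -8.9*0.4 + 5.2*-2.6 = 32.43
(AB)_{33} = -7.5*1.1 + 3*-2.5 + -1.3*4.3 + 7*5.6 = 17.86
(AB)_{44} = 8.4*-6.2 + 5.7*-1.8 + 4*8.2 + 4.9*-1.9 = -38.85
Tr(AB) = -3.48 + 32.43 + 17.86 + -38.85 = 7.96

7.96


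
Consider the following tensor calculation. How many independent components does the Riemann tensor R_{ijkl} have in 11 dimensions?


The Riemann tensor in d dimensions has d^2(d^2 - 1)/12 independent components.
d = 11, so d^2 = 121
d^2 - 1 = 120
d^2(d^2 - 1) = 121 * 120 = 14520
Divide by 12: 14520 / 12 = 1210

1210


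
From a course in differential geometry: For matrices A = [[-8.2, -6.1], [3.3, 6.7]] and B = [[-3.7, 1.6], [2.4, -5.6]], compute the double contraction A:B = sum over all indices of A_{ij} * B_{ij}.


A:B = sum over all i,j of A_{ij} * B_{ij}.
Row 1: -8.2*-3.7=30.34, -6.1*1.6=-9.76 => row sum = 20.58
Row 2: 3.3*2.4=7.92, 6.7*-5.6=-37.52 => row sum = -29.6
Total = 20.58 + -29.6 = -9.02

-9.02


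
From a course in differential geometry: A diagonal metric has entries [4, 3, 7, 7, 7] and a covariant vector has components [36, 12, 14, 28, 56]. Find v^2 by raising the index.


To raise an index with a diagonal metric: v^i = v_i / g_{ii}.
For index 2: v_2 = 12, g_{22} = 3
v^2 = 12 / 3 = 4

4


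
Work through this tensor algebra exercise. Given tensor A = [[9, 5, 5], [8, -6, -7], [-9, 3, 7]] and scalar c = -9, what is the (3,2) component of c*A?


Scalar multiplication: (cA)_{ij} = c * A_{ij}.
c = -9
A_{32} = 3
(cA)_{32} = -9 * 3 = -27

-27


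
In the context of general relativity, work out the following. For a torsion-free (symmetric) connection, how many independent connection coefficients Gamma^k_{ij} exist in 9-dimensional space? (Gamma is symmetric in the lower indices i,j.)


Christoffel symbols Gamma^k_{ij} are symmetric in i,j, so there are d * d(d+1)/2 independent symbols.
d = 9
d(d+1)/2 = 9 * 10 / 2 = 45
Total = 9 * 45 = 405

405


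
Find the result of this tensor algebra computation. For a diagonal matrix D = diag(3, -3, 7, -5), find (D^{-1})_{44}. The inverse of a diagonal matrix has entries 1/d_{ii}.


For a diagonal matrix, the inverse has entries (D^{-1})_{ii} = 1/d_{ii}.
The diagonal entries are: d_{11} = 3, d_{22} = -3, d_{33} = 7, d_{44} = -5
We need (D^{-1})_{44} = 1/d_{44} = 1/-5 = -1/5

-1/5


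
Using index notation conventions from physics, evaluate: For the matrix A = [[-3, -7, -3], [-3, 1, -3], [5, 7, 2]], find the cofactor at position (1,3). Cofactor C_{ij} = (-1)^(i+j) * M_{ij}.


To find cofactor C_{13}, delete row 1 and column 3.
The resulting 2x2 submatrix is: [[-3, 1], [5, 7]]
Minor M_{13} = -3*7 - 1*5
  = -21 - 5 = -26
Sign = (-1)^(1+3) = (-1)^4 = 1
Cofactor C_{13} = 1 * -26 = -26

-26
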